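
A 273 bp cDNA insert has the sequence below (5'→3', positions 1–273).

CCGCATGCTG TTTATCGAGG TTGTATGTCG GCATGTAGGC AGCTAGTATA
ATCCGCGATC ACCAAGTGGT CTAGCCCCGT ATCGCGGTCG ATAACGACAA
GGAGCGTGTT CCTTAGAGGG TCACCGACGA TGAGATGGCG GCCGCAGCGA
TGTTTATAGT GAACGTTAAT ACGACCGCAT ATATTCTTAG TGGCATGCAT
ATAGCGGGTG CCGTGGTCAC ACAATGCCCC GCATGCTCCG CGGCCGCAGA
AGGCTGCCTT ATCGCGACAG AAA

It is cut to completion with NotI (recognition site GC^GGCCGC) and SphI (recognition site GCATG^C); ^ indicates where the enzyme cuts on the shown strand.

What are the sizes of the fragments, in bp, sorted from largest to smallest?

132, 58, 38, 32, 7, 6 bp

NotI sites (GCGGCCGC) start at positions 138, 240.
NotI cuts after base 2 of each site, so after positions 139, 241.
SphI sites (GCATGC) start at positions 3, 193, 231.
SphI cuts after base 5 of each site (before the last base), so after positions 7, 197, 235.
Combined cut positions: 7, 139, 197, 235, 241.
Linear molecule, 5 cuts → 6 fragments:
  1–7 → 7 bp
  8–139 → 132 bp
  140–197 → 58 bp
  198–235 → 38 bp
  236–241 → 6 bp
  242–273 → 32 bp
Sorted largest to smallest: 132, 58, 38, 32, 7, 6 bp.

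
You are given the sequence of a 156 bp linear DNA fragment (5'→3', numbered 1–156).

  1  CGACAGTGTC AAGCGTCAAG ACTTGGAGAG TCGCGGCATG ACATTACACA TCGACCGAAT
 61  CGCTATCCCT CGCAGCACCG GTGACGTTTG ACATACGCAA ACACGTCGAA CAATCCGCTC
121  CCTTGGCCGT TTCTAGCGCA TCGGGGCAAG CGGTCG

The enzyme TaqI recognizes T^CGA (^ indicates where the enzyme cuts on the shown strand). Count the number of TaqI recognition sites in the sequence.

2

TCGA occurs starting at positions 51, 106.
TaqI cuts at 2 sites.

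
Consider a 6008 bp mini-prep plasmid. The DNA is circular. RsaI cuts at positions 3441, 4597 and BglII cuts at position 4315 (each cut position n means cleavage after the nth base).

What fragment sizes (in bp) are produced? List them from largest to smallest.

Combined cut positions (sorted): 3441, 4315, 4597.
Circular molecule, 3 cuts → 3 fragments:
  4315 − 3441 = 874 bp
  4597 − 4315 = 282 bp
  wrap: 6008 − 4597 + 3441 = 4852 bp
Sorted largest to smallest: 4852, 874, 282 bp.

4852, 874, 282 bp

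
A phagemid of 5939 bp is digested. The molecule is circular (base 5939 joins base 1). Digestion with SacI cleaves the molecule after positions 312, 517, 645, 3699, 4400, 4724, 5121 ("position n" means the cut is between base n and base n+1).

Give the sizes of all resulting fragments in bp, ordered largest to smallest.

3054, 1130, 701, 397, 324, 205, 128 bp

Circular molecule, 7 cuts → 7 fragments:
  517 − 312 = 205 bp
  645 − 517 = 128 bp
  3699 − 645 = 3054 bp
  4400 − 3699 = 701 bp
  4724 − 4400 = 324 bp
  5121 − 4724 = 397 bp
  wrap: 5939 − 5121 + 312 = 1130 bp
Sorted largest to smallest: 3054, 1130, 701, 397, 324, 205, 128 bp.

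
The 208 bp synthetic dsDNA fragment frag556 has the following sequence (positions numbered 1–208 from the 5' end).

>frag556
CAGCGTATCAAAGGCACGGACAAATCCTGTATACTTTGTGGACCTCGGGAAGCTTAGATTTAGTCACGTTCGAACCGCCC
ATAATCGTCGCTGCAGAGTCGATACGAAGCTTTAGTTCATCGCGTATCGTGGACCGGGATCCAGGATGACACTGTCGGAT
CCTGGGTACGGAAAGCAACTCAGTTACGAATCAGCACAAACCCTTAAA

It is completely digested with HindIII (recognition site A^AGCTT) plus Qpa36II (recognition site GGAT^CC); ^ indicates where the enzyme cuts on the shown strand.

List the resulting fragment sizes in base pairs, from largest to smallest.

HindIII sites (AAGCTT) start at positions 50, 107.
HindIII cuts after the first base of each site, so after positions 50, 107.
Qpa36II sites (GGATCC) start at positions 137, 157.
Qpa36II cuts after base 4 of each site, so after positions 140, 160.
Combined cut positions: 50, 107, 140, 160.
Linear molecule, 4 cuts → 5 fragments:
  1–50 → 50 bp
  51–107 → 57 bp
  108–140 → 33 bp
  141–160 → 20 bp
  161–208 → 48 bp
Sorted largest to smallest: 57, 50, 48, 33, 20 bp.

57, 50, 48, 33, 20 bp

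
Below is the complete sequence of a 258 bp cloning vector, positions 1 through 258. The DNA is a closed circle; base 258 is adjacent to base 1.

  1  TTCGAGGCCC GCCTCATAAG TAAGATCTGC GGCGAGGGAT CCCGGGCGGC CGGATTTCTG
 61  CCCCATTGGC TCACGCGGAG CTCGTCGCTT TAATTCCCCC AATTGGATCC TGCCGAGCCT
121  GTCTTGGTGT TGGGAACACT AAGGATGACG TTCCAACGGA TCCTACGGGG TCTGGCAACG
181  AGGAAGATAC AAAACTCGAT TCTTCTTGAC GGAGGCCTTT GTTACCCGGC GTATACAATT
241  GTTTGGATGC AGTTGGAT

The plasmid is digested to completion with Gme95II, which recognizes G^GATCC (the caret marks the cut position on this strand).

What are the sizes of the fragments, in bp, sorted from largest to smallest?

137, 68, 53 bp

Gme95II sites (GGATCC) start at positions 37, 105, 158.
Gme95II cuts after the first base of each site, so after positions 37, 105, 158.
Circular molecule, 3 cuts → 3 fragments:
  38–105 → 68 bp
  106–158 → 53 bp
  159–258 then 1–37 → 100 + 37 = 137 bp
Sorted largest to smallest: 137, 68, 53 bp.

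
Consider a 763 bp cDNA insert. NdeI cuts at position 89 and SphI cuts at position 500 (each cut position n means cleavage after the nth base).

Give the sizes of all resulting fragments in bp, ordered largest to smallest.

Combined cut positions (sorted): 89, 500.
Linear molecule, 2 cuts → 3 fragments:
  89 − 0 = 89 bp
  500 − 89 = 411 bp
  763 − 500 = 263 bp
Sorted largest to smallest: 411, 263, 89 bp.

411, 263, 89 bp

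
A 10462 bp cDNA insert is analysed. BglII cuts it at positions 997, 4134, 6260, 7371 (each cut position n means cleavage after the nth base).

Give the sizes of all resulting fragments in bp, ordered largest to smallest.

3137, 3091, 2126, 1111, 997 bp

Linear molecule, 4 cuts → 5 fragments:
  997 − 0 = 997 bp
  4134 − 997 = 3137 bp
  6260 − 4134 = 2126 bp
  7371 − 6260 = 1111 bp
  10462 − 7371 = 3091 bp
Sorted largest to smallest: 3137, 3091, 2126, 1111, 997 bp.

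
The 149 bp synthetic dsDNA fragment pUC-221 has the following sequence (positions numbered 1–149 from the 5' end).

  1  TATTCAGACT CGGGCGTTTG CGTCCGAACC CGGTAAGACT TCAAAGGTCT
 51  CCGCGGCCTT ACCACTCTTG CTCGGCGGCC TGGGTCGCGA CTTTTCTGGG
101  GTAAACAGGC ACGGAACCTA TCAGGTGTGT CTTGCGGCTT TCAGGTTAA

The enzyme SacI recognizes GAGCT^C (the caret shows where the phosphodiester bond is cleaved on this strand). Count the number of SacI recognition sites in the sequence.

0

No occurrence of GAGCTC is present in the sequence.
SacI does not cut: 0 sites.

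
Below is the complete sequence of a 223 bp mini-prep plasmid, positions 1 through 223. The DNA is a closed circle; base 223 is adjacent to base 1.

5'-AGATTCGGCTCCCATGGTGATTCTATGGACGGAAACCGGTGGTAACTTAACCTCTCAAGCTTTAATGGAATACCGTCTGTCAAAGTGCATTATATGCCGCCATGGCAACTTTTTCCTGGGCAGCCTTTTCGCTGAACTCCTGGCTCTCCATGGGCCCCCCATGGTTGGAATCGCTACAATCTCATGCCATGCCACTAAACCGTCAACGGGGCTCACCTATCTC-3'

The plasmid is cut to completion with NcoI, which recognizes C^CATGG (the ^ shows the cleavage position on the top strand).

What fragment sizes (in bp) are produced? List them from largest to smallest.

NcoI sites (CCATGG) start at positions 12, 100, 148, 159.
NcoI cuts after the first base of each site, so after positions 12, 100, 148, 159.
Circular molecule, 4 cuts → 4 fragments:
  13–100 → 88 bp
  101–148 → 48 bp
  149–159 → 11 bp
  160–223 then 1–12 → 64 + 12 = 76 bp
Sorted largest to smallest: 88, 76, 48, 11 bp.

88, 76, 48, 11 bp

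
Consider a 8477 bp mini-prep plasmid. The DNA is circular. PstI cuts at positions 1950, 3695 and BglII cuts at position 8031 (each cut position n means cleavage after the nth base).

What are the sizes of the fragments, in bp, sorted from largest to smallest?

4336, 2396, 1745 bp

Combined cut positions (sorted): 1950, 3695, 8031.
Circular molecule, 3 cuts → 3 fragments:
  3695 − 1950 = 1745 bp
  8031 − 3695 = 4336 bp
  wrap: 8477 − 8031 + 1950 = 2396 bp
Sorted largest to smallest: 4336, 2396, 1745 bp.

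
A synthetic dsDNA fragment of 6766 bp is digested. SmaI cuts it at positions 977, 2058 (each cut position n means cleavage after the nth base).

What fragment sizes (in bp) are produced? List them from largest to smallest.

Linear molecule, 2 cuts → 3 fragments:
  977 − 0 = 977 bp
  2058 − 977 = 1081 bp
  6766 − 2058 = 4708 bp
Sorted largest to smallest: 4708, 1081, 977 bp.

4708, 1081, 977 bp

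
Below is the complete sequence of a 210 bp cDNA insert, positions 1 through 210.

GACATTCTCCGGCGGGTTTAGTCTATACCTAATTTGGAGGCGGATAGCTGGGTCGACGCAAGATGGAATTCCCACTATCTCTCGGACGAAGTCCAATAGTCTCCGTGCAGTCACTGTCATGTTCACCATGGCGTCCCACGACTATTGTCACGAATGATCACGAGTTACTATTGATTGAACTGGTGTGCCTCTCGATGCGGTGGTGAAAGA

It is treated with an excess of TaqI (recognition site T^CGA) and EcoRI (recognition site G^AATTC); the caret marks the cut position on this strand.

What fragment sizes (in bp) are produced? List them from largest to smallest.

TaqI sites (TCGA) start at positions 53, 192.
TaqI cuts after the first base of each site, so after positions 53, 192.
The EcoRI site (GAATTC) starts at position 66.
EcoRI cuts after the first base of each site, so after position 66.
Combined cut positions: 53, 66, 192.
Linear molecule, 3 cuts → 4 fragments:
  1–53 → 53 bp
  54–66 → 13 bp
  67–192 → 126 bp
  193–210 → 18 bp
Sorted largest to smallest: 126, 53, 18, 13 bp.

126, 53, 18, 13 bp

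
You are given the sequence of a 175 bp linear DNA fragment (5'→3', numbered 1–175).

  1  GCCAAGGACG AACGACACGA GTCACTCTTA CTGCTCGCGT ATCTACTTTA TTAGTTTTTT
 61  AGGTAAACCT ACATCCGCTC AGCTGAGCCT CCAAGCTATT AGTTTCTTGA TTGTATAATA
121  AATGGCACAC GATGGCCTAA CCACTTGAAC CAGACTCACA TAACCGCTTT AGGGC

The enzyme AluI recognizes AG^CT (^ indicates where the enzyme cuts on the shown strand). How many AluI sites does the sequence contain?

2

AGCT occurs starting at positions 81, 94.
AluI cuts at 2 sites.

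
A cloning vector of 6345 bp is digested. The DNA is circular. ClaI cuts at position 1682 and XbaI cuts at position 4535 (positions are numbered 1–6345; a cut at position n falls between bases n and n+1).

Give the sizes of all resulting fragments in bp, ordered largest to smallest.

3492, 2853 bp

Combined cut positions (sorted): 1682, 4535.
Circular molecule, 2 cuts → 2 fragments:
  4535 − 1682 = 2853 bp
  wrap: 6345 − 4535 + 1682 = 3492 bp
Sorted largest to smallest: 3492, 2853 bp.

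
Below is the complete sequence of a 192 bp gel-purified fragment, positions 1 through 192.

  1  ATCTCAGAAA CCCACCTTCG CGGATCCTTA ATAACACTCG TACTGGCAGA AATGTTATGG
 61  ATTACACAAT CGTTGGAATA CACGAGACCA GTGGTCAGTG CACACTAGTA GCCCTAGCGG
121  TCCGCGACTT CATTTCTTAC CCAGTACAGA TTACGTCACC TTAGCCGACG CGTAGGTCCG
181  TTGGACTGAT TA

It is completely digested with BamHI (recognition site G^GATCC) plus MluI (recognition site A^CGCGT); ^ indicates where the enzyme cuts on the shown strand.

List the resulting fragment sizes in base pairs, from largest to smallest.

146, 24, 22 bp

The BamHI site (GGATCC) starts at position 22.
BamHI cuts after the first base of each site, so after position 22.
The MluI site (ACGCGT) starts at position 168.
MluI cuts after the first base of each site, so after position 168.
Combined cut positions: 22, 168.
Linear molecule, 2 cuts → 3 fragments:
  1–22 → 22 bp
  23–168 → 146 bp
  169–192 → 24 bp
Sorted largest to smallest: 146, 24, 22 bp.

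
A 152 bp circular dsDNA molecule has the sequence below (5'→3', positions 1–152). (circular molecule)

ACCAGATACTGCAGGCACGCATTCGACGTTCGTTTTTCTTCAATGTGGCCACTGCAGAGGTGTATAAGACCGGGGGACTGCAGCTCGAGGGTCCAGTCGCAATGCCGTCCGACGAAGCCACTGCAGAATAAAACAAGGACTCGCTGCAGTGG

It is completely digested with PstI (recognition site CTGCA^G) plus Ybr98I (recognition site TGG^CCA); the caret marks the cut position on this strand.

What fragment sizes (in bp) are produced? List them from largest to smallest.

PstI sites (CTGCAG) start at positions 9, 52, 78, 121, 144.
PstI cuts after base 5 of each site (before the last base), so after positions 13, 56, 82, 125, 148.
The Ybr98I site (TGGCCA) starts at position 46.
Ybr98I cuts after base 3 of each site, so after position 48.
Combined cut positions: 13, 48, 56, 82, 125, 148.
Circular molecule, 6 cuts → 6 fragments:
  14–48 → 35 bp
  49–56 → 8 bp
  57–82 → 26 bp
  83–125 → 43 bp
  126–148 → 23 bp
  149–152 then 1–13 → 4 + 13 = 17 bp
Sorted largest to smallest: 43, 35, 26, 23, 17, 8 bp.

43, 35, 26, 23, 17, 8 bp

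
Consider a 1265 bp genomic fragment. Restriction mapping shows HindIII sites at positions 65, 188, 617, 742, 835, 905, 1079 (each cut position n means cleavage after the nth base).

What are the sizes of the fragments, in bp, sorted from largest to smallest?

429, 186, 174, 125, 123, 93, 70, 65 bp

Linear molecule, 7 cuts → 8 fragments:
  65 − 0 = 65 bp
  188 − 65 = 123 bp
  617 − 188 = 429 bp
  742 − 617 = 125 bp
  835 − 742 = 93 bp
  905 − 835 = 70 bp
  1079 − 905 = 174 bp
  1265 − 1079 = 186 bp
Sorted largest to smallest: 429, 186, 174, 125, 123, 93, 70, 65 bp.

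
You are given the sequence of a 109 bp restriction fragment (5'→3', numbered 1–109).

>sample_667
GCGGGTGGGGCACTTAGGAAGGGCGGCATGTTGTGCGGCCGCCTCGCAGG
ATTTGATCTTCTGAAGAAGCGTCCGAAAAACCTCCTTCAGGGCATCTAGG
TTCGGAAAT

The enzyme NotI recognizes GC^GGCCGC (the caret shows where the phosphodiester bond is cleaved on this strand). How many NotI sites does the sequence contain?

1

GCGGCCGC occurs starting at position 35.
NotI cuts at 1 site.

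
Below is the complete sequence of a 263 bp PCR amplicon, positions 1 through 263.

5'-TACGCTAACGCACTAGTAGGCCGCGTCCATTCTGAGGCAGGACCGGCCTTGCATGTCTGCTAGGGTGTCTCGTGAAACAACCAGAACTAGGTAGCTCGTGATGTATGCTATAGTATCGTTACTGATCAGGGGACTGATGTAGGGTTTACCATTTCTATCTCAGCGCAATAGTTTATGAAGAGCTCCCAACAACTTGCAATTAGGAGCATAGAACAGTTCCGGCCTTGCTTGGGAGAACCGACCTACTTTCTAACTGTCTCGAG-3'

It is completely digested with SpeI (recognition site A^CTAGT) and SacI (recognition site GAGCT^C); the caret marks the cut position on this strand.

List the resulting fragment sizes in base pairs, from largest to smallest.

172, 79, 12 bp

The SpeI site (ACTAGT) starts at position 12.
SpeI cuts after the first base of each site, so after position 12.
The SacI site (GAGCTC) starts at position 180.
SacI cuts after base 5 of each site (before the last base), so after position 184.
Combined cut positions: 12, 184.
Linear molecule, 2 cuts → 3 fragments:
  1–12 → 12 bp
  13–184 → 172 bp
  185–263 → 79 bp
Sorted largest to smallest: 172, 79, 12 bp.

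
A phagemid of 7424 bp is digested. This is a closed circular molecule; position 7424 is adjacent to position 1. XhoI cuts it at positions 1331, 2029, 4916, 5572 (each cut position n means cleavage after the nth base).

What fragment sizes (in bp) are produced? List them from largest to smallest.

Circular molecule, 4 cuts → 4 fragments:
  2029 − 1331 = 698 bp
  4916 − 2029 = 2887 bp
  5572 − 4916 = 656 bp
  wrap: 7424 − 5572 + 1331 = 3183 bp
Sorted largest to smallest: 3183, 2887, 698, 656 bp.

3183, 2887, 698, 656 bp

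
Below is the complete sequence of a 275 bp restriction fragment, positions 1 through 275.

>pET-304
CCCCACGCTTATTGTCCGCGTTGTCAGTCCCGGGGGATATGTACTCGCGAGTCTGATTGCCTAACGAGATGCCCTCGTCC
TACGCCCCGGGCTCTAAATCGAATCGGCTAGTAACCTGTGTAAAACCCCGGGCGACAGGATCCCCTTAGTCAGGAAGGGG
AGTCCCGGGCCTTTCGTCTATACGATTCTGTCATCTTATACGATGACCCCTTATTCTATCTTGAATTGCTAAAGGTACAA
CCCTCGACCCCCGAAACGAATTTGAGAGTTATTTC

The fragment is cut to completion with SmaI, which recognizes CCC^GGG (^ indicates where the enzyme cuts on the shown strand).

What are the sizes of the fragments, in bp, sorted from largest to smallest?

SmaI sites (CCCGGG) start at positions 29, 86, 127, 164.
SmaI cuts after base 3 of each site, so after positions 31, 88, 129, 166.
Linear molecule, 4 cuts → 5 fragments:
  1–31 → 31 bp
  32–88 → 57 bp
  89–129 → 41 bp
  130–166 → 37 bp
  167–275 → 109 bp
Sorted largest to smallest: 109, 57, 41, 37, 31 bp.

109, 57, 41, 37, 31 bp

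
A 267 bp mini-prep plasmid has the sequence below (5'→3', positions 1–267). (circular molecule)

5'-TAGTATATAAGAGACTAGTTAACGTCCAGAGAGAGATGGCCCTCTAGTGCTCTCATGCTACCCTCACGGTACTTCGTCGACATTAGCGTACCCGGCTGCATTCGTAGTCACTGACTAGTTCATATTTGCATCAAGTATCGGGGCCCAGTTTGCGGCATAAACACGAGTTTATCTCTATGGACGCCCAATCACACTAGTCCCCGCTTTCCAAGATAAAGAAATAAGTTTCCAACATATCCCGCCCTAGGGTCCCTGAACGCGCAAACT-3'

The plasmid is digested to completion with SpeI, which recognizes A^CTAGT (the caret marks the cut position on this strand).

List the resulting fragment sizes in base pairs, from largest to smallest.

SpeI sites (ACTAGT) start at positions 14, 114, 193.
SpeI cuts after the first base of each site, so after positions 14, 114, 193.
Circular molecule, 3 cuts → 3 fragments:
  15–114 → 100 bp
  115–193 → 79 bp
  194–267 then 1–14 → 74 + 14 = 88 bp
Sorted largest to smallest: 100, 88, 79 bp.

100, 88, 79 bp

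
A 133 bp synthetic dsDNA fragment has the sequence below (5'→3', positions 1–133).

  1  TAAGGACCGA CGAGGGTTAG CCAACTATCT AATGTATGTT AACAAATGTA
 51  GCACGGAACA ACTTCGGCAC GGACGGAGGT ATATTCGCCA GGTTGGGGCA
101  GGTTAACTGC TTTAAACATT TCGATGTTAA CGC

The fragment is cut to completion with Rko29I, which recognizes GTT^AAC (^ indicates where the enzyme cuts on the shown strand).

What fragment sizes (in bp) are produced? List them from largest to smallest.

Rko29I sites (GTTAAC) start at positions 38, 102, 126.
Rko29I cuts after base 3 of each site, so after positions 40, 104, 128.
Linear molecule, 3 cuts → 4 fragments:
  1–40 → 40 bp
  41–104 → 64 bp
  105–128 → 24 bp
  129–133 → 5 bp
Sorted largest to smallest: 64, 40, 24, 5 bp.

64, 40, 24, 5 bp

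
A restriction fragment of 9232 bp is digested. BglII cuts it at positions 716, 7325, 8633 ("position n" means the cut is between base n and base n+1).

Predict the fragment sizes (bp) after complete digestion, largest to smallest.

6609, 1308, 716, 599 bp

Linear molecule, 3 cuts → 4 fragments:
  716 − 0 = 716 bp
  7325 − 716 = 6609 bp
  8633 − 7325 = 1308 bp
  9232 − 8633 = 599 bp
Sorted largest to smallest: 6609, 1308, 716, 599 bp.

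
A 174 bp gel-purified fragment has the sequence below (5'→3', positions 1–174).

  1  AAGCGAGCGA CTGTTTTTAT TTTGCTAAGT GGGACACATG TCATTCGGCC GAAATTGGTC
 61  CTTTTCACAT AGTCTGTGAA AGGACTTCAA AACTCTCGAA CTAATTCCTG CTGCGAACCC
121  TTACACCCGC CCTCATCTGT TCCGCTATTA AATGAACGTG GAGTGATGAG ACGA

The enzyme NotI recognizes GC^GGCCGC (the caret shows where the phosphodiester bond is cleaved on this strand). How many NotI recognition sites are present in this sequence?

0

No occurrence of GCGGCCGC is present in the sequence.
NotI does not cut: 0 sites.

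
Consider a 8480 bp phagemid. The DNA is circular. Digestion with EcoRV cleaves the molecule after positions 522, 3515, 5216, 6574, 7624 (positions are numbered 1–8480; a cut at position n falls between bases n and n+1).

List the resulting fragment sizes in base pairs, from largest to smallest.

Circular molecule, 5 cuts → 5 fragments:
  3515 − 522 = 2993 bp
  5216 − 3515 = 1701 bp
  6574 − 5216 = 1358 bp
  7624 − 6574 = 1050 bp
  wrap: 8480 − 7624 + 522 = 1378 bp
Sorted largest to smallest: 2993, 1701, 1378, 1358, 1050 bp.

2993, 1701, 1378, 1358, 1050 bp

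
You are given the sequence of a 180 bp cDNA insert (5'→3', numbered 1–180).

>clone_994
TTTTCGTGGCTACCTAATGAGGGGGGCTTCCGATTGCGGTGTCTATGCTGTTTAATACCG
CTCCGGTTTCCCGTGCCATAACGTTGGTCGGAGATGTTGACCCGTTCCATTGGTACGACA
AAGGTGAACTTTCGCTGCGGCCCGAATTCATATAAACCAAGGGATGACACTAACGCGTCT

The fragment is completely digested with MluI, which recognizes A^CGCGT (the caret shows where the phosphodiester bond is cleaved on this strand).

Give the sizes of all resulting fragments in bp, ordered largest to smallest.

The MluI site (ACGCGT) starts at position 173.
MluI cuts after the first base of each site, so after position 173.
Linear molecule, 1 cut → 2 fragments:
  1–173 → 173 bp
  174–180 → 7 bp
Sorted largest to smallest: 173, 7 bp.

173, 7 bp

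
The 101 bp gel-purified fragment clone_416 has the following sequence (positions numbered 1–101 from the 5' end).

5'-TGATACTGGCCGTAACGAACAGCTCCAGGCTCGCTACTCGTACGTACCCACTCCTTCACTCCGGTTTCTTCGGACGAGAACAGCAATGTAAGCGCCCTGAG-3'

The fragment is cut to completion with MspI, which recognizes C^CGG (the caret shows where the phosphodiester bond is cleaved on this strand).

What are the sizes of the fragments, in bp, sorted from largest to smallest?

The MspI site (CCGG) starts at position 61.
MspI cuts after the first base of each site, so after position 61.
Linear molecule, 1 cut → 2 fragments:
  1–61 → 61 bp
  62–101 → 40 bp
Sorted largest to smallest: 61, 40 bp.

61, 40 bp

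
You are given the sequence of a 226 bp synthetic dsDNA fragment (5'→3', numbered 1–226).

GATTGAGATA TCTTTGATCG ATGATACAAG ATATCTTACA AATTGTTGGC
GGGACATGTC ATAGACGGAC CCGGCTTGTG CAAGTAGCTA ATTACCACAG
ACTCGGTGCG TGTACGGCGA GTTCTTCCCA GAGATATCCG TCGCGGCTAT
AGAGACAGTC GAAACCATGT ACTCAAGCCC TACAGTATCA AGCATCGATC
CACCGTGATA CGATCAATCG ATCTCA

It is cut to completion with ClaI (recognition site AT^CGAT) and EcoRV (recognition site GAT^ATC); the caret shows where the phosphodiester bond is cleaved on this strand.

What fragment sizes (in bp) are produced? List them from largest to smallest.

103, 60, 23, 14, 9, 9, 8 bp

ClaI sites (ATCGAT) start at positions 17, 194, 217.
ClaI cuts after base 2 of each site, so after positions 18, 195, 218.
EcoRV sites (GATATC) start at positions 7, 30, 133.
EcoRV cuts after base 3 of each site, so after positions 9, 32, 135.
Combined cut positions: 9, 18, 32, 135, 195, 218.
Linear molecule, 6 cuts → 7 fragments:
  1–9 → 9 bp
  10–18 → 9 bp
  19–32 → 14 bp
  33–135 → 103 bp
  136–195 → 60 bp
  196–218 → 23 bp
  219–226 → 8 bp
Sorted largest to smallest: 103, 60, 23, 14, 9, 9, 8 bp.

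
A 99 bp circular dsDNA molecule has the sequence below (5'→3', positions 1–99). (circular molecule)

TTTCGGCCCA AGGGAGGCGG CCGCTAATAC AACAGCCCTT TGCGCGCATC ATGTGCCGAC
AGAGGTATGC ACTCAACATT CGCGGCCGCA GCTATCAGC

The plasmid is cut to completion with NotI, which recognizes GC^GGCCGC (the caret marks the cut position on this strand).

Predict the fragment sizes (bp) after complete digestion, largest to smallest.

65, 34 bp

NotI sites (GCGGCCGC) start at positions 17, 82.
NotI cuts after base 2 of each site, so after positions 18, 83.
Circular molecule, 2 cuts → 2 fragments:
  19–83 → 65 bp
  84–99 then 1–18 → 16 + 18 = 34 bp
Sorted largest to smallest: 65, 34 bp.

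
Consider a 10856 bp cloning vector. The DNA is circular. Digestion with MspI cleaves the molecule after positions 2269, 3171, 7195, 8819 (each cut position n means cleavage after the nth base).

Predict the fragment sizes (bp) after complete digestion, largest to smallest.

Circular molecule, 4 cuts → 4 fragments:
  3171 − 2269 = 902 bp
  7195 − 3171 = 4024 bp
  8819 − 7195 = 1624 bp
  wrap: 10856 − 8819 + 2269 = 4306 bp
Sorted largest to smallest: 4306, 4024, 1624, 902 bp.

4306, 4024, 1624, 902 bp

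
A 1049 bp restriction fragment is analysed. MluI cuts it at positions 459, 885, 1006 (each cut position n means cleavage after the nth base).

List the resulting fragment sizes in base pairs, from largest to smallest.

459, 426, 121, 43 bp

Linear molecule, 3 cuts → 4 fragments:
  459 − 0 = 459 bp
  885 − 459 = 426 bp
  1006 − 885 = 121 bp
  1049 − 1006 = 43 bp
Sorted largest to smallest: 459, 426, 121, 43 bp.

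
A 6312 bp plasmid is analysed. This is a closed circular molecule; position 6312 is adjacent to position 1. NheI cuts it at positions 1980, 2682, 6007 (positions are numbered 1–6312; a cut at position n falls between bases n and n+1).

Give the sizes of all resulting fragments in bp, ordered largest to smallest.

3325, 2285, 702 bp

Circular molecule, 3 cuts → 3 fragments:
  2682 − 1980 = 702 bp
  6007 − 2682 = 3325 bp
  wrap: 6312 − 6007 + 1980 = 2285 bp
Sorted largest to smallest: 3325, 2285, 702 bp.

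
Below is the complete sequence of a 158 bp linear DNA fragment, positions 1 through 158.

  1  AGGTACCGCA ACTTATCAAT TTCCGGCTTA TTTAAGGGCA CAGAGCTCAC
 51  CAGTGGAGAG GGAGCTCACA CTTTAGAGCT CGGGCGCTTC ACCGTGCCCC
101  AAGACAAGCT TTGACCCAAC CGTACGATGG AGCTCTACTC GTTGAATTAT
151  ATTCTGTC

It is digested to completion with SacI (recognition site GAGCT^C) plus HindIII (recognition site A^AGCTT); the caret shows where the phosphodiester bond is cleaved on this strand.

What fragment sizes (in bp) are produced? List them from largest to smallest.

SacI sites (GAGCTC) start at positions 43, 62, 76, 130.
SacI cuts after base 5 of each site (before the last base), so after positions 47, 66, 80, 134.
The HindIII site (AAGCTT) starts at position 106.
HindIII cuts after the first base of each site, so after position 106.
Combined cut positions: 47, 66, 80, 106, 134.
Linear molecule, 5 cuts → 6 fragments:
  1–47 → 47 bp
  48–66 → 19 bp
  67–80 → 14 bp
  81–106 → 26 bp
  107–134 → 28 bp
  135–158 → 24 bp
Sorted largest to smallest: 47, 28, 26, 24, 19, 14 bp.

47, 28, 26, 24, 19, 14 bp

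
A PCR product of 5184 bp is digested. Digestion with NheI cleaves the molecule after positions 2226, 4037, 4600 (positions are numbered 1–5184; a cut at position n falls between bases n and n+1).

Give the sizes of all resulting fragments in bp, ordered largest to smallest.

Linear molecule, 3 cuts → 4 fragments:
  2226 − 0 = 2226 bp
  4037 − 2226 = 1811 bp
  4600 − 4037 = 563 bp
  5184 − 4600 = 584 bp
Sorted largest to smallest: 2226, 1811, 584, 563 bp.

2226, 1811, 584, 563 bp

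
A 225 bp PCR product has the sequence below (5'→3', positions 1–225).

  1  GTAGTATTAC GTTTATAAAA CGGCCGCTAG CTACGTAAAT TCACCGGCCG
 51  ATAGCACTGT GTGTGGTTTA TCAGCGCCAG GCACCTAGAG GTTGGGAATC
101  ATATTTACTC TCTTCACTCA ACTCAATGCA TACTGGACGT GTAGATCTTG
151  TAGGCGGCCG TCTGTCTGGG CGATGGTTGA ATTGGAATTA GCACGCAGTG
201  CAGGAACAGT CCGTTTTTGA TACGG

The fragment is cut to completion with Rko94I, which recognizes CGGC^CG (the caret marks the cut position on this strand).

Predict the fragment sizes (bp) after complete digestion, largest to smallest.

Rko94I sites (CGGCCG) start at positions 21, 45, 155.
Rko94I cuts after base 4 of each site, so after positions 24, 48, 158.
Linear molecule, 3 cuts → 4 fragments:
  1–24 → 24 bp
  25–48 → 24 bp
  49–158 → 110 bp
  159–225 → 67 bp
Sorted largest to smallest: 110, 67, 24, 24 bp.

110, 67, 24, 24 bp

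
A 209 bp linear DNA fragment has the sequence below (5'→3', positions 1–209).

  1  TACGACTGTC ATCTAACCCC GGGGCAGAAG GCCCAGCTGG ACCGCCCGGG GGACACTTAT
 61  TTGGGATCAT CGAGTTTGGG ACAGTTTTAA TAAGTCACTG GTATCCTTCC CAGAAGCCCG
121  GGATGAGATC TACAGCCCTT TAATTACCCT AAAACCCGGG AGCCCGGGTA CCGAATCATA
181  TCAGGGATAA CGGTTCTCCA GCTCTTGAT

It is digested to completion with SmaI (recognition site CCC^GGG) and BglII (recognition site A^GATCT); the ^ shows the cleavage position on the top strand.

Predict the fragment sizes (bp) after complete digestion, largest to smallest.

72, 44, 31, 27, 20, 8, 7 bp

SmaI sites (CCCGGG) start at positions 18, 45, 117, 155, 163.
SmaI cuts after base 3 of each site, so after positions 20, 47, 119, 157, 165.
The BglII site (AGATCT) starts at position 126.
BglII cuts after the first base of each site, so after position 126.
Combined cut positions: 20, 47, 119, 126, 157, 165.
Linear molecule, 6 cuts → 7 fragments:
  1–20 → 20 bp
  21–47 → 27 bp
  48–119 → 72 bp
  120–126 → 7 bp
  127–157 → 31 bp
  158–165 → 8 bp
  166–209 → 44 bp
Sorted largest to smallest: 72, 44, 31, 27, 20, 8, 7 bp.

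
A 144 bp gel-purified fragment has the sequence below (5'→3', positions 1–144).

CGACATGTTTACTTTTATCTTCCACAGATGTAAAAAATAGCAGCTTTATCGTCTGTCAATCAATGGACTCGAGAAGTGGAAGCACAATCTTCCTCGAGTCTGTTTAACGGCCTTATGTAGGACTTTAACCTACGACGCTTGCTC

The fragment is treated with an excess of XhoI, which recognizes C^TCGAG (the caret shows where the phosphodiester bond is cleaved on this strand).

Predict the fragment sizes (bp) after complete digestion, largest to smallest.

XhoI sites (CTCGAG) start at positions 68, 93.
XhoI cuts after the first base of each site, so after positions 68, 93.
Linear molecule, 2 cuts → 3 fragments:
  1–68 → 68 bp
  69–93 → 25 bp
  94–144 → 51 bp
Sorted largest to smallest: 68, 51, 25 bp.

68, 51, 25 bp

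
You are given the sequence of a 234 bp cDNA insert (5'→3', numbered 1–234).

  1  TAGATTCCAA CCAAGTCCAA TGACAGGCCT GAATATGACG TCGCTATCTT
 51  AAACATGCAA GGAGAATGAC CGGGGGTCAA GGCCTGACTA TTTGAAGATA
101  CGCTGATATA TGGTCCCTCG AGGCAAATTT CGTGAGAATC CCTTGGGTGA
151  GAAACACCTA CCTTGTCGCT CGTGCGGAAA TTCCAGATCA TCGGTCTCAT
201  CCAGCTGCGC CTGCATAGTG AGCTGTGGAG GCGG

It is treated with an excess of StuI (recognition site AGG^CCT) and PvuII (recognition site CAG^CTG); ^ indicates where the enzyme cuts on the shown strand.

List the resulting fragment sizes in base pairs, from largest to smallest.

122, 55, 30, 27 bp

StuI sites (AGGCCT) start at positions 25, 80.
StuI cuts after base 3 of each site, so after positions 27, 82.
The PvuII site (CAGCTG) starts at position 202.
PvuII cuts after base 3 of each site, so after position 204.
Combined cut positions: 27, 82, 204.
Linear molecule, 3 cuts → 4 fragments:
  1–27 → 27 bp
  28–82 → 55 bp
  83–204 → 122 bp
  205–234 → 30 bp
Sorted largest to smallest: 122, 55, 30, 27 bp.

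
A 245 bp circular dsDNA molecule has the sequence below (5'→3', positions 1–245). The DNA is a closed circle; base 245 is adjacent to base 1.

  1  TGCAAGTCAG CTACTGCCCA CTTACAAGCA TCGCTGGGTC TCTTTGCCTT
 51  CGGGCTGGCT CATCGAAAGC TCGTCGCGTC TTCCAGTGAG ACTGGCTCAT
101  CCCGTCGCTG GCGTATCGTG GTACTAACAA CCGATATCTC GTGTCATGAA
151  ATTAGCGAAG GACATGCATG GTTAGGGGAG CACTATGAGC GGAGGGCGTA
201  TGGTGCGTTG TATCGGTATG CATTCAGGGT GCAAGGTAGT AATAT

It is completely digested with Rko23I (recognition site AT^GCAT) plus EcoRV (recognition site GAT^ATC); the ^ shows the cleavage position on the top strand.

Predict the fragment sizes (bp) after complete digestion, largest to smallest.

Rko23I sites (ATGCAT) start at positions 164, 218.
Rko23I cuts after base 2 of each site, so after positions 165, 219.
The EcoRV site (GATATC) starts at position 133.
EcoRV cuts after base 3 of each site, so after position 135.
Combined cut positions: 135, 165, 219.
Circular molecule, 3 cuts → 3 fragments:
  136–165 → 30 bp
  166–219 → 54 bp
  220–245 then 1–135 → 26 + 135 = 161 bp
Sorted largest to smallest: 161, 54, 30 bp.

161, 54, 30 bp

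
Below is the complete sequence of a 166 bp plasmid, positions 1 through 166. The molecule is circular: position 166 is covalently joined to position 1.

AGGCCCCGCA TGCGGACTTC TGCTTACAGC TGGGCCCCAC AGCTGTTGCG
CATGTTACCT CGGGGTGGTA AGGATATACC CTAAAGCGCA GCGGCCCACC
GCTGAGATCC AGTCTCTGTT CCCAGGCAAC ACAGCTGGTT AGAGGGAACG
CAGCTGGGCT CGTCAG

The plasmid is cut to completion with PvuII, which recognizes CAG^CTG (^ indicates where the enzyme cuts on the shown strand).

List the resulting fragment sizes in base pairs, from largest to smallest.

92, 42, 19, 13 bp

PvuII sites (CAGCTG) start at positions 27, 40, 132, 151.
PvuII cuts after base 3 of each site, so after positions 29, 42, 134, 153.
Circular molecule, 4 cuts → 4 fragments:
  30–42 → 13 bp
  43–134 → 92 bp
  135–153 → 19 bp
  154–166 then 1–29 → 13 + 29 = 42 bp
Sorted largest to smallest: 92, 42, 19, 13 bp.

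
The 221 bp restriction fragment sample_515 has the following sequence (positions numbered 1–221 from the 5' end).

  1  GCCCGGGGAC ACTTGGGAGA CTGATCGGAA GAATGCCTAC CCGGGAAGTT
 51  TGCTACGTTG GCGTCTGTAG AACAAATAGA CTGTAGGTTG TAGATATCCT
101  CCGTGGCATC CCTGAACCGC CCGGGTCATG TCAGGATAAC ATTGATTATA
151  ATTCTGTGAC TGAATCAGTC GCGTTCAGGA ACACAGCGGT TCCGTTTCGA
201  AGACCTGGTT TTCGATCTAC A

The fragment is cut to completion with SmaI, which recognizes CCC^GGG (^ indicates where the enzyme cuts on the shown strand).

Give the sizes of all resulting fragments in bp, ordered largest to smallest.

99, 80, 38, 4 bp

SmaI sites (CCCGGG) start at positions 2, 40, 120.
SmaI cuts after base 3 of each site, so after positions 4, 42, 122.
Linear molecule, 3 cuts → 4 fragments:
  1–4 → 4 bp
  5–42 → 38 bp
  43–122 → 80 bp
  123–221 → 99 bp
Sorted largest to smallest: 99, 80, 38, 4 bp.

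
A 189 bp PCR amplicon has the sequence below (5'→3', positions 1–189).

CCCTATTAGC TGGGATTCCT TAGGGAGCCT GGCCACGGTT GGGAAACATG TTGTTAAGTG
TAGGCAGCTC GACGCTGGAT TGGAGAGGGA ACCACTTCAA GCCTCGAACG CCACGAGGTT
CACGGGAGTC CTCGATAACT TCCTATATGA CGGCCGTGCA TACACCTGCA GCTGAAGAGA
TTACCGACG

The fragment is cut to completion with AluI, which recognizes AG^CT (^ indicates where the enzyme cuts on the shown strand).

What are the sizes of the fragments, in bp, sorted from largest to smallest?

104, 58, 18, 9 bp

AluI sites (AGCT) start at positions 8, 66, 170.
AluI cuts after base 2 of each site, so after positions 9, 67, 171.
Linear molecule, 3 cuts → 4 fragments:
  1–9 → 9 bp
  10–67 → 58 bp
  68–171 → 104 bp
  172–189 → 18 bp
Sorted largest to smallest: 104, 58, 18, 9 bp.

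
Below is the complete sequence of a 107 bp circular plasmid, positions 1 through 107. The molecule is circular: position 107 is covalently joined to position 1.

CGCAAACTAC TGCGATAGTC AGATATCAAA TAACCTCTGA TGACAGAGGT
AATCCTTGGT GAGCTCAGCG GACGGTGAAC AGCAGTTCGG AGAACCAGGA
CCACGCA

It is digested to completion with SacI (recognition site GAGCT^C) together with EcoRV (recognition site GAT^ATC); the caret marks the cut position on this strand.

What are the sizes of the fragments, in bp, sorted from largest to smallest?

66, 41 bp

The SacI site (GAGCTC) starts at position 61.
SacI cuts after base 5 of each site (before the last base), so after position 65.
The EcoRV site (GATATC) starts at position 22.
EcoRV cuts after base 3 of each site, so after position 24.
Combined cut positions: 24, 65.
Circular molecule, 2 cuts → 2 fragments:
  25–65 → 41 bp
  66–107 then 1–24 → 42 + 24 = 66 bp
Sorted largest to smallest: 66, 41 bp.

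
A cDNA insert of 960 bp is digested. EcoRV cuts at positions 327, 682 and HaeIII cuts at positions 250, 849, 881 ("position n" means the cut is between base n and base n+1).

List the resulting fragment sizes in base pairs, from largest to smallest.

355, 250, 167, 79, 77, 32 bp

Combined cut positions (sorted): 250, 327, 682, 849, 881.
Linear molecule, 5 cuts → 6 fragments:
  250 − 0 = 250 bp
  327 − 250 = 77 bp
  682 − 327 = 355 bp
  849 − 682 = 167 bp
  881 − 849 = 32 bp
  960 − 881 = 79 bp
Sorted largest to smallest: 355, 250, 167, 79, 77, 32 bp.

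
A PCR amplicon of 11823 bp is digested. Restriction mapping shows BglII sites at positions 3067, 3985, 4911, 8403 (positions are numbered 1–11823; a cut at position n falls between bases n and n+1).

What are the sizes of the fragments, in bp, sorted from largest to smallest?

3492, 3420, 3067, 926, 918 bp

Linear molecule, 4 cuts → 5 fragments:
  3067 − 0 = 3067 bp
  3985 − 3067 = 918 bp
  4911 − 3985 = 926 bp
  8403 − 4911 = 3492 bp
  11823 − 8403 = 3420 bp
Sorted largest to smallest: 3492, 3420, 3067, 926, 918 bp.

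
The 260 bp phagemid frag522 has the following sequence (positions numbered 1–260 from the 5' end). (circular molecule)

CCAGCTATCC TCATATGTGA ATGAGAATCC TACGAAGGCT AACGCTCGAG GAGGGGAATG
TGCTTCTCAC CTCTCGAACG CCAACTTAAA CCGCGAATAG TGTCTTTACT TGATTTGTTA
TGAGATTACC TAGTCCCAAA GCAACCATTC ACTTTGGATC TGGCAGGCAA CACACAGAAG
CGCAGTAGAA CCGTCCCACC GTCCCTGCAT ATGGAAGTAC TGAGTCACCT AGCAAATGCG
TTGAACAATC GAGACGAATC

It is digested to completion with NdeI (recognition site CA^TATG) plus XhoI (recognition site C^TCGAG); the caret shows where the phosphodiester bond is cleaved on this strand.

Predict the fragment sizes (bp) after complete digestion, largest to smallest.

NdeI sites (CATATG) start at positions 12, 208.
NdeI cuts after base 2 of each site, so after positions 13, 209.
The XhoI site (CTCGAG) starts at position 45.
XhoI cuts after the first base of each site, so after position 45.
Combined cut positions: 13, 45, 209.
Circular molecule, 3 cuts → 3 fragments:
  14–45 → 32 bp
  46–209 → 164 bp
  210–260 then 1–13 → 51 + 13 = 64 bp
Sorted largest to smallest: 164, 64, 32 bp.

164, 64, 32 bp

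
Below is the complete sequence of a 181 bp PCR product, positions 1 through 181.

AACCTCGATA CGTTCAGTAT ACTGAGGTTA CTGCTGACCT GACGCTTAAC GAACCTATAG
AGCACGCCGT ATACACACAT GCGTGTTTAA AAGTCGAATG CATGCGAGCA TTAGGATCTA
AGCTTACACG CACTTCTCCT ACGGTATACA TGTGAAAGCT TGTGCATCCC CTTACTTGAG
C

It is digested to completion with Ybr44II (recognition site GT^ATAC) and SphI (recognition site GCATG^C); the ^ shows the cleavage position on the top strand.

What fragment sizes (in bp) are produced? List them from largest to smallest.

52, 41, 36, 34, 18 bp

Ybr44II sites (GTATAC) start at positions 17, 69, 144.
Ybr44II cuts after base 2 of each site, so after positions 18, 70, 145.
The SphI site (GCATGC) starts at position 100.
SphI cuts after base 5 of each site (before the last base), so after position 104.
Combined cut positions: 18, 70, 104, 145.
Linear molecule, 4 cuts → 5 fragments:
  1–18 → 18 bp
  19–70 → 52 bp
  71–104 → 34 bp
  105–145 → 41 bp
  146–181 → 36 bp
Sorted largest to smallest: 52, 41, 36, 34, 18 bp.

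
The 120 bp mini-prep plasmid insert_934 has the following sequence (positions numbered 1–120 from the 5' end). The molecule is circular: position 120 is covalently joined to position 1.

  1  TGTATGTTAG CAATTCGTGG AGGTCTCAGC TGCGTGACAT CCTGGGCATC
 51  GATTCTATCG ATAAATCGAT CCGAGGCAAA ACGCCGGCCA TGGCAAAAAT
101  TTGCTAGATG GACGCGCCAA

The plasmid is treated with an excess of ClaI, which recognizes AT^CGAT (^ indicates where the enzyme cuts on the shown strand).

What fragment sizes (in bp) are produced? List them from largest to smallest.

103, 9, 8 bp

ClaI sites (ATCGAT) start at positions 48, 57, 65.
ClaI cuts after base 2 of each site, so after positions 49, 58, 66.
Circular molecule, 3 cuts → 3 fragments:
  50–58 → 9 bp
  59–66 → 8 bp
  67–120 then 1–49 → 54 + 49 = 103 bp
Sorted largest to smallest: 103, 9, 8 bp.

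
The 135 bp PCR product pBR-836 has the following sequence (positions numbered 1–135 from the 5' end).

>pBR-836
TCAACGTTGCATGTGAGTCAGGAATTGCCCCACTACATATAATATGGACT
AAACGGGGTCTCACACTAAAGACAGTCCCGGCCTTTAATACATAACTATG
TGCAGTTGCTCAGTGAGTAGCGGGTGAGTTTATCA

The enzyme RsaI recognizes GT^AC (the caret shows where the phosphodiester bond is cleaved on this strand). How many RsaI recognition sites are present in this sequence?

0

No occurrence of GTAC is present in the sequence.
RsaI does not cut: 0 sites.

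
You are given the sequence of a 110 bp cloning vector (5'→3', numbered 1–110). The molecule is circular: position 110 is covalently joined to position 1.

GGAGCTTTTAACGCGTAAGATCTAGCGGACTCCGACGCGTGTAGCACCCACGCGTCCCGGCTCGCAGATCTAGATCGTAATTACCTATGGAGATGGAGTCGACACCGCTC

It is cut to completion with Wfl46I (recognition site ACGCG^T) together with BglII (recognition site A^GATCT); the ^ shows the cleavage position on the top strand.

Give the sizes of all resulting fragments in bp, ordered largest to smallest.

Wfl46I sites (ACGCGT) start at positions 11, 35, 50.
Wfl46I cuts after base 5 of each site (before the last base), so after positions 15, 39, 54.
BglII sites (AGATCT) start at positions 18, 66.
BglII cuts after the first base of each site, so after positions 18, 66.
Combined cut positions: 15, 18, 39, 54, 66.
Circular molecule, 5 cuts → 5 fragments:
  16–18 → 3 bp
  19–39 → 21 bp
  40–54 → 15 bp
  55–66 → 12 bp
  67–110 then 1–15 → 44 + 15 = 59 bp
Sorted largest to smallest: 59, 21, 15, 12, 3 bp.

59, 21, 15, 12, 3 bp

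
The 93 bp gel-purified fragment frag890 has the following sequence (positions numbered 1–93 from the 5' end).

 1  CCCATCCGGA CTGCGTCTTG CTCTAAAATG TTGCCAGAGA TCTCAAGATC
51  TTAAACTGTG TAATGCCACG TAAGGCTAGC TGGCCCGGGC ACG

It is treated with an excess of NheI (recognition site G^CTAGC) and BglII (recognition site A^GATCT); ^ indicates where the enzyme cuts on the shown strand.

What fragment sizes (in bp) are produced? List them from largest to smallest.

The NheI site (GCTAGC) starts at position 75.
NheI cuts after the first base of each site, so after position 75.
BglII sites (AGATCT) start at positions 38, 46.
BglII cuts after the first base of each site, so after positions 38, 46.
Combined cut positions: 38, 46, 75.
Linear molecule, 3 cuts → 4 fragments:
  1–38 → 38 bp
  39–46 → 8 bp
  47–75 → 29 bp
  76–93 → 18 bp
Sorted largest to smallest: 38, 29, 18, 8 bp.

38, 29, 18, 8 bp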